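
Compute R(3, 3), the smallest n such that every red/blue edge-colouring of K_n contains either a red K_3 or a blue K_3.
R(3, 3) = 6

Lower bound: the 5-cycle C_5 (with the remaining edges as the complement) gives a 2-colouring of K_5 with no monochromatic triangle, so R(3, 3) > 5.
Upper bound: in K_6, any vertex has 5 incident edges, so by pigeonhole ≥3 are the same colour (say red). If any pair of those red neighbours has a red edge between them, we get a red triangle; otherwise the three neighbours span a blue triangle. So every 2-colouring of K_6 has a monochromatic triangle.
Hence R(3, 3) = 6.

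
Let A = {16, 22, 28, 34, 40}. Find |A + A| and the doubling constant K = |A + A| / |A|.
K = |A + A| / |A| = 9/5

Enumerate A + A = {a + b : a, b ∈ A}. With |A| = 5, there are |A|^2 = 25 ordered sum pairs; collecting distinct values, A + A = {32, 38, 44, 50, 56, 62, 68, 74, 80}, so |A + A| = 9. Thus K = 9/5. Here |A + A| = 2|A| − 1 = 9, the minimum possible — so K = 9/5 is minimal, which holds iff A is an arithmetic progression.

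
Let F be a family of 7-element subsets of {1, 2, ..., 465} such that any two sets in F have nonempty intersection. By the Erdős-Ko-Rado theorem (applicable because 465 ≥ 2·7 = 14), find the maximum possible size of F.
max |F| = C(464, 6) = 13417756101288

Erdős-Ko-Rado (1961): when n ≥ 2k, max |F| = C(n−1, k−1). The bound is attained by the star {A : i ∈ A} for any fixed i ∈ [n]. Here C(465−1, 7−1) = C(464, 6) = 13417756101288.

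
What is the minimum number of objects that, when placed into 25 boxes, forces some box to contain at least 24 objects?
n = (24 − 1)·25 + 1 = 576

By the generalised pigeonhole principle, to guarantee some box contains ≥ r objects we need more than (r − 1) · k objects total. Threshold: n = (r − 1) · k + 1. With r = 24 and k = 25: n = 23 · 25 + 1 = 575 + 1 = 576. For n = 575 = 23 · 25, we can put exactly 23 objects in every box, avoiding 24 in any single one — so 576 is tight.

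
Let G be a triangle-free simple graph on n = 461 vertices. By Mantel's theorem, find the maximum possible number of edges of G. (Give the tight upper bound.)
ex(461, K_3) = ⌊461^2/4⌋ = 53130

Mantel (1907): a triangle-free graph on n vertices has at most ⌊n^2/4⌋ edges, with equality for the complete bipartite graph K_{⌊n/2⌋, ⌈n/2⌉}. For n = 461: ⌊461^2/4⌋ = ⌊212521/4⌋ = 53130. The extremal graph is K_{230, 231}, which has 230·231 = 53130 edges.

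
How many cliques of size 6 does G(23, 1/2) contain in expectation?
E[# K_6] = C(23, 6) · (1/2)^C(6, 2) = 100947 / 2^15 ≈ 3.080658

For each 6-subset S of vertices (there are C(23, 6) = 100947 such S), let X_S = 1 if S induces a K_6 (all C(6, 2) = 15 edges present). Then P(X_S = 1) = (1/2)^15 = 1/32768. By linearity of expectation, E[# K_6] = C(23, 6) · (1/2)^15 = 100947 / 32768 ≈ 3.080658.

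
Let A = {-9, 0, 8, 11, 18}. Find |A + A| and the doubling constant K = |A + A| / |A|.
K = |A + A| / |A| = 15/5 = 3

Enumerate A + A = {a + b : a, b ∈ A}. With |A| = 5, there are |A|^2 = 25 ordered sum pairs; collecting distinct values, A + A = {-18, -9, -1, 0, 2, 8, 9, 11, 16, 18, 19, 22, 26, 29, 36}, so |A + A| = 15. Thus K = 15/5 = 3. For comparison, the minimum possible |A + A| over all 5-element sets is 2·5 − 1 = 9 (so min K = 9/5), attained only by arithmetic progressions.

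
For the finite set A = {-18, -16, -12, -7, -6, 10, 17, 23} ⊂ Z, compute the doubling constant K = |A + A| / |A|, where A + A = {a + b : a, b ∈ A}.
K = |A + A| / |A| = 33/8

Enumerate A + A = {a + b : a, b ∈ A}. With |A| = 8, there are |A|^2 = 64 ordered sum pairs; collecting distinct values, A + A = {-36, -34, -32, -30, -28, -25, -24, -23, -22, -19, -18, -14, -13, -12, -8, -6, -2, -1, 1, 3, 4, 5, 7, 10, 11, 16, 17, 20, 27, 33, 34, 40, 46}, so |A + A| = 33. Thus K = 33/8. For comparison, the minimum possible |A + A| over all 8-element sets is 2·8 − 1 = 15 (so min K = 15/8), attained only by arithmetic progressions.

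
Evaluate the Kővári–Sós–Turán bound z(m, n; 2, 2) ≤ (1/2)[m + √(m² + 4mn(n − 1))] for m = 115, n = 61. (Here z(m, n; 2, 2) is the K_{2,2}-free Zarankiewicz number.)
z(115, 61; 2, 2) ≤ (1/2)[115 + √(115² + 4·115·61·60)] = (1/2)[115 + √1696825] = 708.8112

Kővári–Sós–Turán: let r_1, ..., r_115 be the row sums and z = Σ r_i the total number of 1s. Each pair of columns can share at most one row with both entries 1 (else a 2×2 all-ones block appears), so Σ_i C(r_i, 2) ≤ C(61, 2) = 1830. By convexity Σ_i C(r_i, 2) ≥ 115·C(z/115, 2) = z(z − 115)/(2·115), giving z² − 115z − 115·61·60 ≤ 0 and hence z ≤ (1/2)[115 + √(13225 + 4·420900)] = (1/2)[115 + √1696825] ≈ (1/2)(115 + 1302.6224) = 708.8112.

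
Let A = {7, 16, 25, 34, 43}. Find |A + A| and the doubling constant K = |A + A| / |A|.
K = |A + A| / |A| = 9/5

Enumerate A + A = {a + b : a, b ∈ A}. With |A| = 5, there are |A|^2 = 25 ordered sum pairs; collecting distinct values, A + A = {14, 23, 32, 41, 50, 59, 68, 77, 86}, so |A + A| = 9. Thus K = 9/5. Here |A + A| = 2|A| − 1 = 9, the minimum possible — so K = 9/5 is minimal, which holds iff A is an arithmetic progression.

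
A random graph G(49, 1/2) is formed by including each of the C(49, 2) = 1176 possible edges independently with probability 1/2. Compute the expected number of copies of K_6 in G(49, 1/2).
E[# K_6] = C(49, 6) · (1/2)^C(6, 2) = 13983816 / 2^15 = 1747977/4096 ≈ 426.752197

For each 6-subset S of vertices (there are C(49, 6) = 13983816 such S), let X_S = 1 if S induces a K_6 (all C(6, 2) = 15 edges present). Then P(X_S = 1) = (1/2)^15 = 1/32768. By linearity of expectation, E[# K_6] = C(49, 6) · (1/2)^15 = 13983816 / 32768 = 1747977/4096 ≈ 426.752197.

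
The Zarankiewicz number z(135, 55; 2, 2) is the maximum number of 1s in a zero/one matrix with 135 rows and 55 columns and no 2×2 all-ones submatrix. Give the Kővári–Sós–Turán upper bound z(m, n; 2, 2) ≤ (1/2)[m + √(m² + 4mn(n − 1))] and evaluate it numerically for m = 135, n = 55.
z(135, 55; 2, 2) ≤ (1/2)[135 + √(135² + 4·135·55·54)] = (1/2)[135 + √1622025] = 704.2937

Kővári–Sós–Turán: let r_1, ..., r_135 be the row sums and z = Σ r_i the total number of 1s. Each pair of columns can share at most one row with both entries 1 (else a 2×2 all-ones block appears), so Σ_i C(r_i, 2) ≤ C(55, 2) = 1485. By convexity Σ_i C(r_i, 2) ≥ 135·C(z/135, 2) = z(z − 135)/(2·135), giving z² − 135z − 135·55·54 ≤ 0 and hence z ≤ (1/2)[135 + √(18225 + 4·400950)] = (1/2)[135 + √1622025] ≈ (1/2)(135 + 1273.5875) = 704.2937.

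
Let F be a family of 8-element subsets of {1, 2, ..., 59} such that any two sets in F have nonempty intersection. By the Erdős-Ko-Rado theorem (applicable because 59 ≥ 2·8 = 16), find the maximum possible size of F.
max |F| = C(58, 7) = 300674088

Erdős-Ko-Rado (1961): when n ≥ 2k, max |F| = C(n−1, k−1). The bound is attained by the star {A : i ∈ A} for any fixed i ∈ [n]. Here C(59−1, 8−1) = C(58, 7) = 300674088.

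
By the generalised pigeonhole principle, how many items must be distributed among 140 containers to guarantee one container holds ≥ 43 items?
n = (43 − 1)·140 + 1 = 5881

By the generalised pigeonhole principle, to guarantee some box contains ≥ r objects we need more than (r − 1) · k objects total. Threshold: n = (r − 1) · k + 1. With r = 43 and k = 140: n = 42 · 140 + 1 = 5880 + 1 = 5881. For n = 5880 = 42 · 140, we can put exactly 42 objects in every box, avoiding 43 in any single one — so 5881 is tight.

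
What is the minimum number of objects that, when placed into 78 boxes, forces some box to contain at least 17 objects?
n = (17 − 1)·78 + 1 = 1249

By the generalised pigeonhole principle, to guarantee some box contains ≥ r objects we need more than (r − 1) · k objects total. Threshold: n = (r − 1) · k + 1. With r = 17 and k = 78: n = 16 · 78 + 1 = 1248 + 1 = 1249. For n = 1248 = 16 · 78, we can put exactly 16 objects in every box, avoiding 17 in any single one — so 1249 is tight.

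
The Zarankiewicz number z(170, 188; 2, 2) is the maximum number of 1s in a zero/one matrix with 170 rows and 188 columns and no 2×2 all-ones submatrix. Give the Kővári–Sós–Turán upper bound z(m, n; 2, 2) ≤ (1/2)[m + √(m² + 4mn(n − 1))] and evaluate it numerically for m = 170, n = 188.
z(170, 188; 2, 2) ≤ (1/2)[170 + √(170² + 4·170·188·187)] = (1/2)[170 + √23934980] = 2531.1695

Kővári–Sós–Turán: let r_1, ..., r_170 be the row sums and z = Σ r_i the total number of 1s. Each pair of columns can share at most one row with both entries 1 (else a 2×2 all-ones block appears), so Σ_i C(r_i, 2) ≤ C(188, 2) = 17578. By convexity Σ_i C(r_i, 2) ≥ 170·C(z/170, 2) = z(z − 170)/(2·170), giving z² − 170z − 170·188·187 ≤ 0 and hence z ≤ (1/2)[170 + √(28900 + 4·5976520)] = (1/2)[170 + √23934980] ≈ (1/2)(170 + 4892.3389) = 2531.1695.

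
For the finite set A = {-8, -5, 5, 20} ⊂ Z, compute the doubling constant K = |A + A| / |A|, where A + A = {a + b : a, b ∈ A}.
K = |A + A| / |A| = 10/4 = 5/2

Enumerate A + A = {a + b : a, b ∈ A}. With |A| = 4, there are |A|^2 = 16 ordered sum pairs; collecting distinct values, A + A = {-16, -13, -10, -3, 0, 10, 12, 15, 25, 40}, so |A + A| = 10. Thus K = 10/4 = 5/2. For comparison, the minimum possible |A + A| over all 4-element sets is 2·4 − 1 = 7 (so min K = 7/4), attained only by arithmetic progressions.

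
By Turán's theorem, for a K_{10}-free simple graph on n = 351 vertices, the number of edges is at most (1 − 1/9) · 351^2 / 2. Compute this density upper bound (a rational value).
Turán density bound = (8/9) · 351^2/2 = 54756

Turán's theorem: ex(n, K_{r+1}) is achieved by the complete r-partite Turán graph T(n, r) with parts as balanced as possible, and is at most (1 − 1/r) · n^2/2. For r = 9, n = 351: the density bound is (8/9) · 123201/2 = 54756. Since 9 ∣ 351, the Turán graph T(351, 9) has parts of equal size 39, and its edge count e(T(351, 9)) = 54756 attains the density bound exactly.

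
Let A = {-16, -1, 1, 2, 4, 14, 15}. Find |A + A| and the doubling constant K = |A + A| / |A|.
K = |A + A| / |A| = 25/7

Enumerate A + A = {a + b : a, b ∈ A}. With |A| = 7, there are |A|^2 = 49 ordered sum pairs; collecting distinct values, A + A = {-32, -17, -15, -14, -12, -2, -1, 0, 1, 2, 3, 4, 5, 6, 8, 13, 14, 15, 16, 17, 18, 19, 28, 29, 30}, so |A + A| = 25. Thus K = 25/7. For comparison, the minimum possible |A + A| over all 7-element sets is 2·7 − 1 = 13 (so min K = 13/7), attained only by arithmetic progressions.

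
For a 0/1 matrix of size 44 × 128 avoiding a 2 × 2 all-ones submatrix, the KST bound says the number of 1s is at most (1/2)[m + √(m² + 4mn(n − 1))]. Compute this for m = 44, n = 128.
z(44, 128; 2, 2) ≤ (1/2)[44 + √(44² + 4·44·128·127)] = (1/2)[44 + √2862992] = 868.0189

Kővári–Sós–Turán: let r_1, ..., r_44 be the row sums and z = Σ r_i the total number of 1s. Each pair of columns can share at most one row with both entries 1 (else a 2×2 all-ones block appears), so Σ_i C(r_i, 2) ≤ C(128, 2) = 8128. By convexity Σ_i C(r_i, 2) ≥ 44·C(z/44, 2) = z(z − 44)/(2·44), giving z² − 44z − 44·128·127 ≤ 0 and hence z ≤ (1/2)[44 + √(1936 + 4·715264)] = (1/2)[44 + √2862992] ≈ (1/2)(44 + 1692.0378) = 868.0189.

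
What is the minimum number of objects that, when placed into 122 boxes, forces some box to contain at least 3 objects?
n = (3 − 1)·122 + 1 = 245

By the generalised pigeonhole principle, to guarantee some box contains ≥ r objects we need more than (r − 1) · k objects total. Threshold: n = (r − 1) · k + 1. With r = 3 and k = 122: n = 2 · 122 + 1 = 244 + 1 = 245. For n = 244 = 2 · 122, we can put exactly 2 objects in every box, avoiding 3 in any single one — so 245 is tight.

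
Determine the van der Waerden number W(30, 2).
W(30, 2) = 30 + 1 = 31

A 2-term AP is any pair of integers, so a monochromatic 2-AP exists iff some colour is used at least twice. With 30 colours, the colouring i ↦ i on {1, ..., 30} uses each colour once, avoiding any monochromatic pair, so W(30, 2) > 30. For {1, ..., 31}, pigeonhole forces two integers of the same colour, which form a monochromatic 2-AP. Hence W(30, 2) = 31.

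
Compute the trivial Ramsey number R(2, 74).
R(2, 74) = 74

R(2, k) = k for all k ≥ 2: in a 2-colouring of K_k, either some edge is red (a red K_2) or all edges are blue (a blue K_k). And K_{73} coloured all-blue has no blue K_74, so R(2, 74) > 73. Hence R(2, 74) = 74.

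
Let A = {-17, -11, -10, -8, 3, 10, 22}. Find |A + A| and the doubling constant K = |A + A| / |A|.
K = |A + A| / |A| = 27/7

Enumerate A + A = {a + b : a, b ∈ A}. With |A| = 7, there are |A|^2 = 49 ordered sum pairs; collecting distinct values, A + A = {-34, -28, -27, -25, -22, -21, -20, -19, -18, -16, -14, -8, -7, -5, -1, 0, 2, 5, 6, 11, 12, 13, 14, 20, 25, 32, 44}, so |A + A| = 27. Thus K = 27/7. For comparison, the minimum possible |A + A| over all 7-element sets is 2·7 − 1 = 13 (so min K = 13/7), attained only by arithmetic progressions.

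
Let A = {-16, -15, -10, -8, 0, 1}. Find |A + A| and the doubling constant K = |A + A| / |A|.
K = |A + A| / |A| = 19/6

Enumerate A + A = {a + b : a, b ∈ A}. With |A| = 6, there are |A|^2 = 36 ordered sum pairs; collecting distinct values, A + A = {-32, -31, -30, -26, -25, -24, -23, -20, -18, -16, -15, -14, -10, -9, -8, -7, 0, 1, 2}, so |A + A| = 19. Thus K = 19/6. For comparison, the minimum possible |A + A| over all 6-element sets is 2·6 − 1 = 11 (so min K = 11/6), attained only by arithmetic progressions.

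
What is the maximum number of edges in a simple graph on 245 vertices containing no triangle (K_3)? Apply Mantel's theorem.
ex(245, K_3) = ⌊245^2/4⌋ = 15006

Mantel (1907): a triangle-free graph on n vertices has at most ⌊n^2/4⌋ edges, with equality for the complete bipartite graph K_{⌊n/2⌋, ⌈n/2⌉}. For n = 245: ⌊245^2/4⌋ = ⌊60025/4⌋ = 15006. The extremal graph is K_{122, 123}, which has 122·123 = 15006 edges.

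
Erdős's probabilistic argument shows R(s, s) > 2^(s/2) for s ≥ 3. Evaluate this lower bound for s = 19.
2^(19/2) = 724.0773; so R(19, 19) > 724.0773

Colour each edge of K_n uniformly at random with red/blue. The expected number of monochromatic K_19 is C(n, 19) · 2 · 2^(−C(19,2)). If C(n, 19) · 2^(1 − C(19,2)) < 1, then with positive probability no monochromatic K_19 exists, so R(19, 19) > n. The standard estimate C(n, 19) ≤ n^19/19! shows this inequality holds whenever n ≤ 2^(19/2) (since 19! · 2^(C(19,2) − 1) > 2^(19^2/2) ≥ n^19). Hence R(19, 19) > 2^(19/2) = 724.0773.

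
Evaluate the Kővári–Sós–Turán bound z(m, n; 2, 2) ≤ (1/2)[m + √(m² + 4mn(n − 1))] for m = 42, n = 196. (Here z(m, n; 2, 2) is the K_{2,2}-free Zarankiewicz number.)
z(42, 196; 2, 2) ≤ (1/2)[42 + √(42² + 4·42·196·195)] = (1/2)[42 + √6422724] = 1288.1547

Kővári–Sós–Turán: let r_1, ..., r_42 be the row sums and z = Σ r_i the total number of 1s. Each pair of columns can share at most one row with both entries 1 (else a 2×2 all-ones block appears), so Σ_i C(r_i, 2) ≤ C(196, 2) = 19110. By convexity Σ_i C(r_i, 2) ≥ 42·C(z/42, 2) = z(z − 42)/(2·42), giving z² − 42z − 42·196·195 ≤ 0 and hence z ≤ (1/2)[42 + √(1764 + 4·1605240)] = (1/2)[42 + √6422724] ≈ (1/2)(42 + 2534.3094) = 1288.1547.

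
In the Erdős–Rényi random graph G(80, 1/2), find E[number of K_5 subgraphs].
E[# K_5] = C(80, 5) · (1/2)^C(5, 2) = 24040016 / 2^10 = 1502501/64 = 23476.578125

For each 5-subset S of vertices (there are C(80, 5) = 24040016 such S), let X_S = 1 if S induces a K_5 (all C(5, 2) = 10 edges present). Then P(X_S = 1) = (1/2)^10 = 1/1024. By linearity of expectation, E[# K_5] = C(80, 5) · (1/2)^10 = 24040016 / 1024 = 1502501/64 = 23476.578125.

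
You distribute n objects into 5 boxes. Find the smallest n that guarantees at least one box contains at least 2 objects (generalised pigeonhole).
n = (2 − 1)·5 + 1 = 6

By the generalised pigeonhole principle, to guarantee some box contains ≥ r objects we need more than (r − 1) · k objects total. Threshold: n = (r − 1) · k + 1. With r = 2 and k = 5: n = 1 · 5 + 1 = 5 + 1 = 6. For n = 5 = 1 · 5, we can put exactly 1 objects in every box, avoiding 2 in any single one — so 6 is tight.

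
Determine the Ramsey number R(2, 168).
R(2, 168) = 168

R(2, k) = k for all k ≥ 2: in a 2-colouring of K_k, either some edge is red (a red K_2) or all edges are blue (a blue K_k). And K_{167} coloured all-blue has no blue K_168, so R(2, 168) > 167. Hence R(2, 168) = 168.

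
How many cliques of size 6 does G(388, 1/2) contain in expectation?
E[# K_6] = C(388, 6) · (1/2)^C(6, 2) = 4558145946816 / 2^15 = 71221030419/512 ≈ 139103575.037109

For each 6-subset S of vertices (there are C(388, 6) = 4558145946816 such S), let X_S = 1 if S induces a K_6 (all C(6, 2) = 15 edges present). Then P(X_S = 1) = (1/2)^15 = 1/32768. By linearity of expectation, E[# K_6] = C(388, 6) · (1/2)^15 = 4558145946816 / 32768 = 71221030419/512 ≈ 139103575.037109.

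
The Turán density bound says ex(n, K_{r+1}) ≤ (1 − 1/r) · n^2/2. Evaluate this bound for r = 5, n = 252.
Turán density bound = (4/5) · 252^2/2 = 127008/5 ≈ 25401.6

Turán's theorem: ex(n, K_{r+1}) is achieved by the complete r-partite Turán graph T(n, r) with parts as balanced as possible, and is at most (1 − 1/r) · n^2/2. For r = 5, n = 252: the density bound is (4/5) · 63504/2 = 127008/5 ≈ 25401.6. The integer-valued extremum is e(T(252, 5)) = 25401, which is strictly less than the density bound 127008/5 since 5 ∤ 252 (the parts of T(252, 5) cannot all be equal).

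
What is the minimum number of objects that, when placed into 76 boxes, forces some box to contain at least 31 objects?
n = (31 − 1)·76 + 1 = 2281

By the generalised pigeonhole principle, to guarantee some box contains ≥ r objects we need more than (r − 1) · k objects total. Threshold: n = (r − 1) · k + 1. With r = 31 and k = 76: n = 30 · 76 + 1 = 2280 + 1 = 2281. For n = 2280 = 30 · 76, we can put exactly 30 objects in every box, avoiding 31 in any single one — so 2281 is tight.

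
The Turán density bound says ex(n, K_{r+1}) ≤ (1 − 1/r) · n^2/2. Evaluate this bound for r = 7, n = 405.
Turán density bound = (6/7) · 405^2/2 = 492075/7 ≈ 70296.4286

Turán's theorem: ex(n, K_{r+1}) is achieved by the complete r-partite Turán graph T(n, r) with parts as balanced as possible, and is at most (1 − 1/r) · n^2/2. For r = 7, n = 405: the density bound is (6/7) · 164025/2 = 492075/7 ≈ 70296.4286. The integer-valued extremum is e(T(405, 7)) = 70296, which is strictly less than the density bound 492075/7 since 7 ∤ 405 (the parts of T(405, 7) cannot all be equal).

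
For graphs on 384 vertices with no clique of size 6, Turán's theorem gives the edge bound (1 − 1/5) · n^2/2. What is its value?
Turán density bound = (4/5) · 384^2/2 = 294912/5 ≈ 58982.4

Turán's theorem: ex(n, K_{r+1}) is achieved by the complete r-partite Turán graph T(n, r) with parts as balanced as possible, and is at most (1 − 1/r) · n^2/2. For r = 5, n = 384: the density bound is (4/5) · 147456/2 = 294912/5 ≈ 58982.4. The integer-valued extremum is e(T(384, 5)) = 58982, which is strictly less than the density bound 294912/5 since 5 ∤ 384 (the parts of T(384, 5) cannot all be equal).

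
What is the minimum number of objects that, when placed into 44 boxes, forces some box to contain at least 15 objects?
n = (15 − 1)·44 + 1 = 617

By the generalised pigeonhole principle, to guarantee some box contains ≥ r objects we need more than (r − 1) · k objects total. Threshold: n = (r − 1) · k + 1. With r = 15 and k = 44: n = 14 · 44 + 1 = 616 + 1 = 617. For n = 616 = 14 · 44, we can put exactly 14 objects in every box, avoiding 15 in any single one — so 617 is tight.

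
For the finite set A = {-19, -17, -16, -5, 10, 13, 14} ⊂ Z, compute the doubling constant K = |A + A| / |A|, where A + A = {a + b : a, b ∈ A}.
K = |A + A| / |A| = 26/7

Enumerate A + A = {a + b : a, b ∈ A}. With |A| = 7, there are |A|^2 = 49 ordered sum pairs; collecting distinct values, A + A = {-38, -36, -35, -34, -33, -32, -24, -22, -21, -10, -9, -7, -6, -5, -4, -3, -2, 5, 8, 9, 20, 23, 24, 26, 27, 28}, so |A + A| = 26. Thus K = 26/7. For comparison, the minimum possible |A + A| over all 7-element sets is 2·7 − 1 = 13 (so min K = 13/7), attained only by arithmetic progressions.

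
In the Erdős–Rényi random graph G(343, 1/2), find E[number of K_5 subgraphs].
E[# K_5] = C(343, 5) · (1/2)^C(5, 2) = 38421292833 / 2^10 ≈ 37520793.782227

For each 5-subset S of vertices (there are C(343, 5) = 38421292833 such S), let X_S = 1 if S induces a K_5 (all C(5, 2) = 10 edges present). Then P(X_S = 1) = (1/2)^10 = 1/1024. By linearity of expectation, E[# K_5] = C(343, 5) · (1/2)^10 = 38421292833 / 1024 ≈ 37520793.782227.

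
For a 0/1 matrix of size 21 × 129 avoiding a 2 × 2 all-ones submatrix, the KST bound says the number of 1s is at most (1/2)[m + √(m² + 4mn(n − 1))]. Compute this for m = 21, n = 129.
z(21, 129; 2, 2) ≤ (1/2)[21 + √(21² + 4·21·129·128)] = (1/2)[21 + √1387449] = 599.4501

Kővári–Sós–Turán: let r_1, ..., r_21 be the row sums and z = Σ r_i the total number of 1s. Each pair of columns can share at most one row with both entries 1 (else a 2×2 all-ones block appears), so Σ_i C(r_i, 2) ≤ C(129, 2) = 8256. By convexity Σ_i C(r_i, 2) ≥ 21·C(z/21, 2) = z(z − 21)/(2·21), giving z² − 21z − 21·129·128 ≤ 0 and hence z ≤ (1/2)[21 + √(441 + 4·346752)] = (1/2)[21 + √1387449] ≈ (1/2)(21 + 1177.9003) = 599.4501.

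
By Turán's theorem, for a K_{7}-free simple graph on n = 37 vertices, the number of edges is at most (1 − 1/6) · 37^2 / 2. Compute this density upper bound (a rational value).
Turán density bound = (5/6) · 37^2/2 = 6845/12 ≈ 570.4167

Turán's theorem: ex(n, K_{r+1}) is achieved by the complete r-partite Turán graph T(n, r) with parts as balanced as possible, and is at most (1 − 1/r) · n^2/2. For r = 6, n = 37: the density bound is (5/6) · 1369/2 = 6845/12 ≈ 570.4167. The integer-valued extremum is e(T(37, 6)) = 570, which is strictly less than the density bound 6845/12 since 6 ∤ 37 (the parts of T(37, 6) cannot all be equal).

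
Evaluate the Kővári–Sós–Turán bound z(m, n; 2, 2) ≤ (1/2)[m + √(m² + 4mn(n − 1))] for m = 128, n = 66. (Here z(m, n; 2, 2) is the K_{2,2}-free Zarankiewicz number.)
z(128, 66; 2, 2) ≤ (1/2)[128 + √(128² + 4·128·66·65)] = (1/2)[128 + √2212864] = 807.7849

Kővári–Sós–Turán: let r_1, ..., r_128 be the row sums and z = Σ r_i the total number of 1s. Each pair of columns can share at most one row with both entries 1 (else a 2×2 all-ones block appears), so Σ_i C(r_i, 2) ≤ C(66, 2) = 2145. By convexity Σ_i C(r_i, 2) ≥ 128·C(z/128, 2) = z(z − 128)/(2·128), giving z² − 128z − 128·66·65 ≤ 0 and hence z ≤ (1/2)[128 + √(16384 + 4·549120)] = (1/2)[128 + √2212864] ≈ (1/2)(128 + 1487.5698) = 807.7849.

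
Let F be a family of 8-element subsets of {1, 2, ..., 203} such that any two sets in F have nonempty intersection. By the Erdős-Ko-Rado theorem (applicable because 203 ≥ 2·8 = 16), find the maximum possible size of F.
max |F| = C(202, 7) = 2451249117240

Erdős-Ko-Rado (1961): when n ≥ 2k, max |F| = C(n−1, k−1). The bound is attained by the star {A : i ∈ A} for any fixed i ∈ [n]. Here C(203−1, 8−1) = C(202, 7) = 2451249117240.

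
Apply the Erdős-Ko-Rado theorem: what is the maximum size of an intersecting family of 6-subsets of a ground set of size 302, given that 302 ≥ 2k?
max |F| = C(301, 5) = 19913628735

The Erdős-Ko-Rado theorem states: for n ≥ 2k, an intersecting family of k-subsets of an n-element set has size at most C(n − 1, k − 1), with equality for 'star' families {A ⊆ [n] : |A| = k, i ∈ A} (fix an element i). For n = 302, k = 6: C(301, 5) = 19913628735.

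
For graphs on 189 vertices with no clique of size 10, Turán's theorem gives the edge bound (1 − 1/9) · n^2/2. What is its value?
Turán density bound = (8/9) · 189^2/2 = 15876

Turán's theorem: ex(n, K_{r+1}) is achieved by the complete r-partite Turán graph T(n, r) with parts as balanced as possible, and is at most (1 − 1/r) · n^2/2. For r = 9, n = 189: the density bound is (8/9) · 35721/2 = 15876. Since 9 ∣ 189, the Turán graph T(189, 9) has parts of equal size 21, and its edge count e(T(189, 9)) = 15876 attains the density bound exactly.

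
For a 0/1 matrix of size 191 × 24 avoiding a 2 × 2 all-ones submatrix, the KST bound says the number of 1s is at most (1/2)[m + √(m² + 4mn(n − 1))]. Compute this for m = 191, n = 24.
z(191, 24; 2, 2) ≤ (1/2)[191 + √(191² + 4·191·24·23)] = (1/2)[191 + √458209] = 433.9557

Kővári–Sós–Turán: let r_1, ..., r_191 be the row sums and z = Σ r_i the total number of 1s. Each pair of columns can share at most one row with both entries 1 (else a 2×2 all-ones block appears), so Σ_i C(r_i, 2) ≤ C(24, 2) = 276. By convexity Σ_i C(r_i, 2) ≥ 191·C(z/191, 2) = z(z − 191)/(2·191), giving z² − 191z − 191·24·23 ≤ 0 and hence z ≤ (1/2)[191 + √(36481 + 4·105432)] = (1/2)[191 + √458209] ≈ (1/2)(191 + 676.9114) = 433.9557.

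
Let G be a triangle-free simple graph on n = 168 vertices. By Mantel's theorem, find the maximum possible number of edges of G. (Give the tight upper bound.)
ex(168, K_3) = ⌊168^2/4⌋ = 7056

Mantel (1907): a triangle-free graph on n vertices has at most ⌊n^2/4⌋ edges, with equality for the complete bipartite graph K_{⌊n/2⌋, ⌈n/2⌉}. For n = 168: ⌊168^2/4⌋ = ⌊28224/4⌋ = 7056. The extremal graph is K_{84, 84}, which has 84·84 = 7056 edges.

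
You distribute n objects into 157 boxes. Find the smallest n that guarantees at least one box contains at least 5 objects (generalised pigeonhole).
n = (5 − 1)·157 + 1 = 629

By the generalised pigeonhole principle, to guarantee some box contains ≥ r objects we need more than (r − 1) · k objects total. Threshold: n = (r − 1) · k + 1. With r = 5 and k = 157: n = 4 · 157 + 1 = 628 + 1 = 629. For n = 628 = 4 · 157, we can put exactly 4 objects in every box, avoiding 5 in any single one — so 629 is tight.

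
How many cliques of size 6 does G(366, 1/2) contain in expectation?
E[# K_6] = C(366, 6) · (1/2)^C(6, 2) = 3203798801203 / 2^15 ≈ 97772180.212494

For each 6-subset S of vertices (there are C(366, 6) = 3203798801203 such S), let X_S = 1 if S induces a K_6 (all C(6, 2) = 15 edges present). Then P(X_S = 1) = (1/2)^15 = 1/32768. By linearity of expectation, E[# K_6] = C(366, 6) · (1/2)^15 = 3203798801203 / 32768 ≈ 97772180.212494.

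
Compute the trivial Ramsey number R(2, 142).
R(2, 142) = 142

R(2, k) = k for all k ≥ 2: in a 2-colouring of K_k, either some edge is red (a red K_2) or all edges are blue (a blue K_k). And K_{141} coloured all-blue has no blue K_142, so R(2, 142) > 141. Hence R(2, 142) = 142.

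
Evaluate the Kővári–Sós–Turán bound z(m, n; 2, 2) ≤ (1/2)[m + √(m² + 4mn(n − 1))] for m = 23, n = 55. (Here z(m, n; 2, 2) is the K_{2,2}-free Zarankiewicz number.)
z(23, 55; 2, 2) ≤ (1/2)[23 + √(23² + 4·23·55·54)] = (1/2)[23 + √273769] = 273.1147

Kővári–Sós–Turán: let r_1, ..., r_23 be the row sums and z = Σ r_i the total number of 1s. Each pair of columns can share at most one row with both entries 1 (else a 2×2 all-ones block appears), so Σ_i C(r_i, 2) ≤ C(55, 2) = 1485. By convexity Σ_i C(r_i, 2) ≥ 23·C(z/23, 2) = z(z − 23)/(2·23), giving z² − 23z − 23·55·54 ≤ 0 and hence z ≤ (1/2)[23 + √(529 + 4·68310)] = (1/2)[23 + √273769] ≈ (1/2)(23 + 523.2294) = 273.1147.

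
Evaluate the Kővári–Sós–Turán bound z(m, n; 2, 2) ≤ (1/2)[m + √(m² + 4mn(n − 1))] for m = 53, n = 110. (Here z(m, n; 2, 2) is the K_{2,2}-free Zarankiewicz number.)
z(53, 110; 2, 2) ≤ (1/2)[53 + √(53² + 4·53·110·109)] = (1/2)[53 + √2544689] = 824.1041

Kővári–Sós–Turán: let r_1, ..., r_53 be the row sums and z = Σ r_i the total number of 1s. Each pair of columns can share at most one row with both entries 1 (else a 2×2 all-ones block appears), so Σ_i C(r_i, 2) ≤ C(110, 2) = 5995. By convexity Σ_i C(r_i, 2) ≥ 53·C(z/53, 2) = z(z − 53)/(2·53), giving z² − 53z − 53·110·109 ≤ 0 and hence z ≤ (1/2)[53 + √(2809 + 4·635470)] = (1/2)[53 + √2544689] ≈ (1/2)(53 + 1595.2081) = 824.1041.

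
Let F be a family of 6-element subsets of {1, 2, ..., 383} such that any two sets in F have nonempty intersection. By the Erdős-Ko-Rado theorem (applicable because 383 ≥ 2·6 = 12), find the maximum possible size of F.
max |F| = C(382, 5) = 66027020346

Erdős-Ko-Rado (1961): when n ≥ 2k, max |F| = C(n−1, k−1). The bound is attained by the star {A : i ∈ A} for any fixed i ∈ [n]. Here C(383−1, 6−1) = C(382, 5) = 66027020346.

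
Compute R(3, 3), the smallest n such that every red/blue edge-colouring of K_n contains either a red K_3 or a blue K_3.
R(3, 3) = 6

Lower bound: the 5-cycle C_5 (with the remaining edges as the complement) gives a 2-colouring of K_5 with no monochromatic triangle, so R(3, 3) > 5.
Upper bound: in K_6, any vertex has 5 incident edges, so by pigeonhole ≥3 are the same colour (say red). If any pair of those red neighbours has a red edge between them, we get a red triangle; otherwise the three neighbours span a blue triangle. So every 2-colouring of K_6 has a monochromatic triangle.
Hence R(3, 3) = 6.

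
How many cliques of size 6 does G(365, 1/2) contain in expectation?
E[# K_6] = C(365, 6) · (1/2)^C(6, 2) = 3151277509380 / 2^15 = 787819377345/8192 ≈ 96169357.586060

For each 6-subset S of vertices (there are C(365, 6) = 3151277509380 such S), let X_S = 1 if S induces a K_6 (all C(6, 2) = 15 edges present). Then P(X_S = 1) = (1/2)^15 = 1/32768. By linearity of expectation, E[# K_6] = C(365, 6) · (1/2)^15 = 3151277509380 / 32768 = 787819377345/8192 ≈ 96169357.586060.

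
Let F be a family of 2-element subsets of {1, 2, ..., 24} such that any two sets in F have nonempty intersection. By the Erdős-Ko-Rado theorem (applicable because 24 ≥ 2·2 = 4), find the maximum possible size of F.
max |F| = C(23, 1) = 23

Erdős-Ko-Rado (1961): when n ≥ 2k, max |F| = C(n−1, k−1). The bound is attained by the star {A : i ∈ A} for any fixed i ∈ [n]. Here C(24−1, 2−1) = C(23, 1) = 23.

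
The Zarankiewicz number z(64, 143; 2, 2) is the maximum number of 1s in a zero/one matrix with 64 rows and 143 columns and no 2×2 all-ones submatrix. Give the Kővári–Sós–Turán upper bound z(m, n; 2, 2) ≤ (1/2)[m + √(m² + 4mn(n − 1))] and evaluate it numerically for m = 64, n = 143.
z(64, 143; 2, 2) ≤ (1/2)[64 + √(64² + 4·64·143·142)] = (1/2)[64 + √5202432] = 1172.442

Kővári–Sós–Turán: let r_1, ..., r_64 be the row sums and z = Σ r_i the total number of 1s. Each pair of columns can share at most one row with both entries 1 (else a 2×2 all-ones block appears), so Σ_i C(r_i, 2) ≤ C(143, 2) = 10153. By convexity Σ_i C(r_i, 2) ≥ 64·C(z/64, 2) = z(z − 64)/(2·64), giving z² − 64z − 64·143·142 ≤ 0 and hence z ≤ (1/2)[64 + √(4096 + 4·1299584)] = (1/2)[64 + √5202432] ≈ (1/2)(64 + 2280.884) = 1172.442.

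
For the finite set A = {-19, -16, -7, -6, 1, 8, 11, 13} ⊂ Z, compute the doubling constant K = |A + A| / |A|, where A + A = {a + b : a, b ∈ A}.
K = |A + A| / |A| = 32/8 = 4

Enumerate A + A = {a + b : a, b ∈ A}. With |A| = 8, there are |A|^2 = 64 ordered sum pairs; collecting distinct values, A + A = {-38, -35, -32, -26, -25, -23, -22, -18, -15, -14, -13, -12, -11, -8, -6, -5, -3, 1, 2, 4, 5, 6, 7, 9, 12, 14, 16, 19, 21, 22, 24, 26}, so |A + A| = 32. Thus K = 32/8 = 4. For comparison, the minimum possible |A + A| over all 8-element sets is 2·8 − 1 = 15 (so min K = 15/8), attained only by arithmetic progressions.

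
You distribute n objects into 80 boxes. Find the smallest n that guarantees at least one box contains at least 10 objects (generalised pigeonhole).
n = (10 − 1)·80 + 1 = 721

By the generalised pigeonhole principle, to guarantee some box contains ≥ r objects we need more than (r − 1) · k objects total. Threshold: n = (r − 1) · k + 1. With r = 10 and k = 80: n = 9 · 80 + 1 = 720 + 1 = 721. For n = 720 = 9 · 80, we can put exactly 9 objects in every box, avoiding 10 in any single one — so 721 is tight.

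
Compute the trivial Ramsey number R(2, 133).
R(2, 133) = 133

R(2, k) = k for all k ≥ 2: in a 2-colouring of K_k, either some edge is red (a red K_2) or all edges are blue (a blue K_k). And K_{132} coloured all-blue has no blue K_133, so R(2, 133) > 132. Hence R(2, 133) = 133.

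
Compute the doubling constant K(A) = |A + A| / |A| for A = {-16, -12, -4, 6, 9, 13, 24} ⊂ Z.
K = |A + A| / |A| = 26/7

Enumerate A + A = {a + b : a, b ∈ A}. With |A| = 7, there are |A|^2 = 49 ordered sum pairs; collecting distinct values, A + A = {-32, -28, -24, -20, -16, -10, -8, -7, -6, -3, 1, 2, 5, 8, 9, 12, 15, 18, 19, 20, 22, 26, 30, 33, 37, 48}, so |A + A| = 26. Thus K = 26/7. For comparison, the minimum possible |A + A| over all 7-element sets is 2·7 − 1 = 13 (so min K = 13/7), attained only by arithmetic progressions.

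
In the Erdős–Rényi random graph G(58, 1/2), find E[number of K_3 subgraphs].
E[# K_3] = C(58, 3) · (1/2)^C(3, 2) = 30856 / 2^3 = 3857

For each 3-subset S of vertices (there are C(58, 3) = 30856 such S), let X_S = 1 if S induces a K_3 (all C(3, 2) = 3 edges present). Then P(X_S = 1) = (1/2)^3 = 1/8. By linearity of expectation, E[# K_3] = C(58, 3) · (1/2)^3 = 30856 / 8 = 3857.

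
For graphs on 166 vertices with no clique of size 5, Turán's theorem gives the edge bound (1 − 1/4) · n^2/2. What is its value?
Turán density bound = (3/4) · 166^2/2 = 20667/2 ≈ 10333.5

Turán's theorem: ex(n, K_{r+1}) is achieved by the complete r-partite Turán graph T(n, r) with parts as balanced as possible, and is at most (1 − 1/r) · n^2/2. For r = 4, n = 166: the density bound is (3/4) · 27556/2 = 20667/2 ≈ 10333.5. The integer-valued extremum is e(T(166, 4)) = 10333, which is strictly less than the density bound 20667/2 since 4 ∤ 166 (the parts of T(166, 4) cannot all be equal).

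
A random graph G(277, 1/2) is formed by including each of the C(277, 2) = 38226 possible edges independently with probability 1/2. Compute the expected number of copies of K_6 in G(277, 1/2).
E[# K_6] = C(277, 6) · (1/2)^C(6, 2) = 594115882360 / 2^15 = 74264485295/4096 ≈ 18130977.855225

For each 6-subset S of vertices (there are C(277, 6) = 594115882360 such S), let X_S = 1 if S induces a K_6 (all C(6, 2) = 15 edges present). Then P(X_S = 1) = (1/2)^15 = 1/32768. By linearity of expectation, E[# K_6] = C(277, 6) · (1/2)^15 = 594115882360 / 32768 = 74264485295/4096 ≈ 18130977.855225.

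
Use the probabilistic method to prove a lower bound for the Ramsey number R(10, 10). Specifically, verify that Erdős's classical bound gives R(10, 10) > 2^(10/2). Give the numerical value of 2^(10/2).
2^(10/2) = 32; so R(10, 10) > 32

Colour each edge of K_n uniformly at random with red/blue. The expected number of monochromatic K_10 is C(n, 10) · 2 · 2^(−C(10,2)). If C(n, 10) · 2^(1 − C(10,2)) < 1, then with positive probability no monochromatic K_10 exists, so R(10, 10) > n. The standard estimate C(n, 10) ≤ n^10/10! shows this inequality holds whenever n ≤ 2^(10/2) (since 10! · 2^(C(10,2) − 1) > 2^(10^2/2) ≥ n^10). Hence R(10, 10) > 2^(10/2) = 32.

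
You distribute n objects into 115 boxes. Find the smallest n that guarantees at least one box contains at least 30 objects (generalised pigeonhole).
n = (30 − 1)·115 + 1 = 3336

By the generalised pigeonhole principle, to guarantee some box contains ≥ r objects we need more than (r − 1) · k objects total. Threshold: n = (r − 1) · k + 1. With r = 30 and k = 115: n = 29 · 115 + 1 = 3335 + 1 = 3336. For n = 3335 = 29 · 115, we can put exactly 29 objects in every box, avoiding 30 in any single one — so 3336 is tight.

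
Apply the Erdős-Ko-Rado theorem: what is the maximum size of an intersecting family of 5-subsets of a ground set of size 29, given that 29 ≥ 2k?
max |F| = C(28, 4) = 20475

Erdős-Ko-Rado (1961): when n ≥ 2k, max |F| = C(n−1, k−1). The bound is attained by the star {A : i ∈ A} for any fixed i ∈ [n]. Here C(29−1, 5−1) = C(28, 4) = 20475.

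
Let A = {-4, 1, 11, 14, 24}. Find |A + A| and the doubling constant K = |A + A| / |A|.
K = |A + A| / |A| = 14/5

Enumerate A + A = {a + b : a, b ∈ A}. With |A| = 5, there are |A|^2 = 25 ordered sum pairs; collecting distinct values, A + A = {-8, -3, 2, 7, 10, 12, 15, 20, 22, 25, 28, 35, 38, 48}, so |A + A| = 14. Thus K = 14/5. For comparison, the minimum possible |A + A| over all 5-element sets is 2·5 − 1 = 9 (so min K = 9/5), attained only by arithmetic progressions.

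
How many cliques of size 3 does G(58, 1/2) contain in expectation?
E[# K_3] = C(58, 3) · (1/2)^C(3, 2) = 30856 / 2^3 = 3857

For each 3-subset S of vertices (there are C(58, 3) = 30856 such S), let X_S = 1 if S induces a K_3 (all C(3, 2) = 3 edges present). Then P(X_S = 1) = (1/2)^3 = 1/8. By linearity of expectation, E[# K_3] = C(58, 3) · (1/2)^3 = 30856 / 8 = 3857.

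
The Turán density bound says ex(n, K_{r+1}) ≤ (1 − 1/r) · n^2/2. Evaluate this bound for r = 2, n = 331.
Turán density bound = (1/2) · 331^2/2 = 109561/4 ≈ 27390.25

Turán's theorem: ex(n, K_{r+1}) is achieved by the complete r-partite Turán graph T(n, r) with parts as balanced as possible, and is at most (1 − 1/r) · n^2/2. For r = 2, n = 331: the density bound is (1/2) · 109561/2 = 109561/4 ≈ 27390.25. The integer-valued extremum is e(T(331, 2)) = 27390, which is strictly less than the density bound 109561/4 since 2 ∤ 331 (the parts of T(331, 2) cannot all be equal).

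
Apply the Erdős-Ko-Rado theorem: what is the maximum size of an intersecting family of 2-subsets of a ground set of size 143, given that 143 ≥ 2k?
max |F| = C(142, 1) = 142

The Erdős-Ko-Rado theorem states: for n ≥ 2k, an intersecting family of k-subsets of an n-element set has size at most C(n − 1, k − 1), with equality for 'star' families {A ⊆ [n] : |A| = k, i ∈ A} (fix an element i). For n = 143, k = 2: C(142, 1) = 142.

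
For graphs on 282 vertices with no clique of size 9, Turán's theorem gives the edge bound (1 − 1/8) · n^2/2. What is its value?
Turán density bound = (7/8) · 282^2/2 = 139167/4 ≈ 34791.75

Turán's theorem: ex(n, K_{r+1}) is achieved by the complete r-partite Turán graph T(n, r) with parts as balanced as possible, and is at most (1 − 1/r) · n^2/2. For r = 8, n = 282: the density bound is (7/8) · 79524/2 = 139167/4 ≈ 34791.75. The integer-valued extremum is e(T(282, 8)) = 34791, which is strictly less than the density bound 139167/4 since 8 ∤ 282 (the parts of T(282, 8) cannot all be equal).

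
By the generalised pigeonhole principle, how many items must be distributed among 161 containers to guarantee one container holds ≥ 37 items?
n = (37 − 1)·161 + 1 = 5797

By the generalised pigeonhole principle, to guarantee some box contains ≥ r objects we need more than (r − 1) · k objects total. Threshold: n = (r − 1) · k + 1. With r = 37 and k = 161: n = 36 · 161 + 1 = 5796 + 1 = 5797. For n = 5796 = 36 · 161, we can put exactly 36 objects in every box, avoiding 37 in any single one — so 5797 is tight.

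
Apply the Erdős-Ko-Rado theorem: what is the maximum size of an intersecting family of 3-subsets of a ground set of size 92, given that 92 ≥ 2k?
max |F| = C(91, 2) = 4095

The Erdős-Ko-Rado theorem states: for n ≥ 2k, an intersecting family of k-subsets of an n-element set has size at most C(n − 1, k − 1), with equality for 'star' families {A ⊆ [n] : |A| = k, i ∈ A} (fix an element i). For n = 92, k = 3: C(91, 2) = 4095.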